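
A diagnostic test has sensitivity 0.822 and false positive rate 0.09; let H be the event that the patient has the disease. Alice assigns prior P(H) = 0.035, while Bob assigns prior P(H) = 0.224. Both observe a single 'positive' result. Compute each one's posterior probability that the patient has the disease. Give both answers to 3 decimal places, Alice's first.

Alice: 0.249; Bob: 0.725

The likelihood ratio for a 'positive' result is 0.822/0.09 = 9.1333.
Alice: prior odds 0.035/0.965 = 0.036269; posterior odds 0.33126; posterior probability 0.249.
Bob: prior odds 0.224/0.776 = 0.28866; posterior odds 2.6364; posterior probability 0.725.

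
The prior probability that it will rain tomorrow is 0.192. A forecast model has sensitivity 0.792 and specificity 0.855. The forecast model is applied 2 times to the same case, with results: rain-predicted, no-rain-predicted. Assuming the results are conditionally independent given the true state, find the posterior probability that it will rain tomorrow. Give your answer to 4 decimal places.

Posterior P(H) ≈ 0.2400

Let H be the event that it will rain tomorrow; start with P(H) = 0.192. P('rain-predicted'|H) = 0.792, P('rain-predicted'|¬H) = 0.145.
Update on result 1 ('rain-predicted'): P(H) ← 0.792·0.1920 / (0.792·0.1920 + 0.145·0.8080) = 0.15206/0.26922 = 0.5648.
Update on result 2 ('no-rain-predicted'): P(H) ← 0.208·0.5648 / (0.208·0.5648 + 0.855·0.4352) = 0.11748/0.48956 = 0.2400.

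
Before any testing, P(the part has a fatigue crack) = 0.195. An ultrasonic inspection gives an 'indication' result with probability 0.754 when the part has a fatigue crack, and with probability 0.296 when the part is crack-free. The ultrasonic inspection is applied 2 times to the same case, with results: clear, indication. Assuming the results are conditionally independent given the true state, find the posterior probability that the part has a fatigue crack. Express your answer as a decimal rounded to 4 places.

Posterior P(H) ≈ 0.1774

With H the event that the part has a fatigue crack, the joint likelihood of the observed sequence is P(data|H) = 0.246·0.754 = 0.18548 and P(data|¬H) = 0.704·0.296 = 0.20838.
Bayes: P(H|data) = 0.195·0.18548 / (0.195·0.18548 + 0.805·0.20838) = 0.036169/0.20392 = 0.1774.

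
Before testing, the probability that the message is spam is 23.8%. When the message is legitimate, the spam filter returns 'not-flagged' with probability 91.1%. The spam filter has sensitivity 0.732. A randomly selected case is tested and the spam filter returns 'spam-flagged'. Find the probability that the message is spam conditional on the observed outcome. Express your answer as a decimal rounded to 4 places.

P(H | E) ≈ 0.7198

Let H be the event that the message is spam. P(H) = 0.238, so P(¬H) = 0.762. With E the 'spam-flagged' result, P(E|H) = 0.732 and P(E|¬H) = 0.089.
P(E) = 0.732·0.238 + 0.089·0.762 = 0.17422 + 0.067818 = 0.24203.
By Bayes' theorem, P(H|E) = 0.17422 / 0.24203 = 0.7198.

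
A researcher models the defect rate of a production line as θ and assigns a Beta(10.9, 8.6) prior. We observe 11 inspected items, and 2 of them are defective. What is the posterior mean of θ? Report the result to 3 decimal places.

Posterior mean ≈ 0.423

The binomial likelihood is conjugate to the Beta prior: with 2 successes and 9 failures, the posterior is Beta(10.9+2, 8.6+9) = Beta(12.9, 17.6).
E[θ | data] = 12.9/(12.9+17.6) = 0.423.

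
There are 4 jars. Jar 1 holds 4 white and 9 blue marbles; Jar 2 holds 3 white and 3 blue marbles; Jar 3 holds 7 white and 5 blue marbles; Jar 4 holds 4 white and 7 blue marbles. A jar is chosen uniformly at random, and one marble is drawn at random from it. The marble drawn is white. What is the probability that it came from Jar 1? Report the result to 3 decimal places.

Posterior probability ≈ 0.175

P(white|Jar 1) = 0.3077; P(white|Jar 2) = 0.5; P(white|Jar 3) = 0.5833; P(white|Jar 4) = 0.3636.
Prior × likelihood for each source: 0.25·0.3077=0.07692, 0.25·0.5=0.1250, 0.25·0.5833=0.1458, 0.25·0.3636=0.09091. Summing gives P(white) = 0.43867.
P(Jar 1 | white) = 0.07692 / 0.43867 = 0.175.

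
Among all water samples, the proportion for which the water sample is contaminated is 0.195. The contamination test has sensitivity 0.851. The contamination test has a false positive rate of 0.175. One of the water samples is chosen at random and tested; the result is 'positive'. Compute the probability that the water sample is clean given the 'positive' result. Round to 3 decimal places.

Let H be the event that the water sample is contaminated. P(H) = 0.195, so P(¬H) = 0.805. With E the 'positive' result, P(E|H) = 0.851 and P(E|¬H) = 0.175.
P(E) = 0.851·0.195 + 0.175·0.805 = 0.16595 + 0.14087 = 0.30682.
By Bayes' theorem, P(H|E) = 0.16595 / 0.30682 = 0.541. Hence P(¬H|E) = 1 − 0.541 = 0.459.

P(¬H | E) ≈ 0.459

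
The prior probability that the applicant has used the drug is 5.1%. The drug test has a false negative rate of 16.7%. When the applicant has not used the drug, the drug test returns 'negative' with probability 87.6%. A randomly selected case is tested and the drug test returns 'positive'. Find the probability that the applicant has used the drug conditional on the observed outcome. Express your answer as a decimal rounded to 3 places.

Let H be the event that the applicant has used the drug. P(H) = 0.051, so P(¬H) = 0.949. With E the 'positive' result, P(E|H) = 0.833 and P(E|¬H) = 0.124.
P(E) = 0.833·0.051 + 0.124·0.949 = 0.042483 + 0.11768 = 0.16016.
By Bayes' theorem, P(H|E) = 0.042483 / 0.16016 = 0.265.

P(H | E) ≈ 0.265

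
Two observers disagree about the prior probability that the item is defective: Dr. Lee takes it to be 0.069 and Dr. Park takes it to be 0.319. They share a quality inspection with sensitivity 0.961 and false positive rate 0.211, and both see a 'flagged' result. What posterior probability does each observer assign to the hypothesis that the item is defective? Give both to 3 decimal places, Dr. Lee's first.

P('+'|H) = 0.961, P('+'|¬H) = 0.211.
Dr. Lee: numerator 0.961·0.069 = 0.066309; evidence = 0.066309+0.211·0.931 = 0.26275; posterior = 0.252.
Dr. Park: numerator 0.961·0.319 = 0.30656; evidence = 0.30656+0.211·0.681 = 0.45025; posterior = 0.681.

Dr. Lee: 0.252; Dr. Park: 0.681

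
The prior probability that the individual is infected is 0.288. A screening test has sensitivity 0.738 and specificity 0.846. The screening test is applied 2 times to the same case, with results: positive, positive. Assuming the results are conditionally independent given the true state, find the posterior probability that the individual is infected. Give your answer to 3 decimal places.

Let H be the event that the individual is infected; start with P(H) = 0.288. P('positive'|H) = 0.738, P('positive'|¬H) = 0.154.
Update on result 1 ('positive'): P(H) ← 0.738·0.2880 / (0.738·0.2880 + 0.154·0.7120) = 0.21254/0.32219 = 0.6597.
Update on result 2 ('positive'): P(H) ← 0.738·0.6597 / (0.738·0.6597 + 0.154·0.3403) = 0.48684/0.53925 = 0.9028.

Posterior P(H) ≈ 0.903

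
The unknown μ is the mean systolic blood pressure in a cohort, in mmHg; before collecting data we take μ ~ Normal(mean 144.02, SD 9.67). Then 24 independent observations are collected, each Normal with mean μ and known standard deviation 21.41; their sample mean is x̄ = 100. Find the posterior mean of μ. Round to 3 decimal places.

Prior precision 1/τ₀² = 1/9.67² = 0.0106942; data precision n/σ² = 24/21.41² = 0.0523574.
Posterior precision = 0.0106942 + 0.0523574 = 0.0630515.
Posterior mean = (0.0106942·144.02 + 0.0523574·100) / 0.0630515 = 107.466.

Posterior mean ≈ 107.466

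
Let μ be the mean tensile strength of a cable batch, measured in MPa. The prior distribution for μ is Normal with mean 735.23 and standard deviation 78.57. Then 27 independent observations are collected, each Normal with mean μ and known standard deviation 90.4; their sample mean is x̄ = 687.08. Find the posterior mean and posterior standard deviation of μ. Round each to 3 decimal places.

With known σ, the Normal prior is conjugate. Weight on the data is w = (n/σ²)/(n/σ² + 1/τ₀²) = 0.00330390/(0.00330390+0.00016199) = 0.95326.
Posterior mean = w·x̄ + (1−w)·μ₀ = 0.95326·687.08 + 0.046738·735.23 = 689.330. Posterior variance = 1/(0.00330390+0.00016199) = 288.526, so SD = 16.986.

Posterior mean ≈ 689.330; posterior SD ≈ 16.986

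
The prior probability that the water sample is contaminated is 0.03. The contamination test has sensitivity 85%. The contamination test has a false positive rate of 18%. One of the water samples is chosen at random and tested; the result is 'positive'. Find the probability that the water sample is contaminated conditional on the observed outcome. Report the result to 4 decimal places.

Write H for 'the water sample is contaminated'. Prior odds H:¬H = 0.03/0.97 = 0.030928. For the 'positive' outcome, the likelihood ratio is 0.85/0.18 = 4.7222.
Posterior odds = 0.030928 × 4.7222 = 0.14605, so P(H|E) = 0.14605/(1+0.14605) = 0.1274.

P(H | E) ≈ 0.1274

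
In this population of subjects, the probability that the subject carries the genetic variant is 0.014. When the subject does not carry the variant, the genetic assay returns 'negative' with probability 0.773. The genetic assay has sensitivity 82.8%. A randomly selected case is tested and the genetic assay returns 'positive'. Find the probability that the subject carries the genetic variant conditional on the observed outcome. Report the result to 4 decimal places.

P(H | E) ≈ 0.0492

Let H be the event that the subject carries the genetic variant. P(H) = 0.014, so P(¬H) = 0.986. With E the 'positive' result, P(E|H) = 0.828 and P(E|¬H) = 0.227.
P(E) = 0.828·0.014 + 0.227·0.986 = 0.011592 + 0.22382 = 0.23541.
By Bayes' theorem, P(H|E) = 0.011592 / 0.23541 = 0.0492.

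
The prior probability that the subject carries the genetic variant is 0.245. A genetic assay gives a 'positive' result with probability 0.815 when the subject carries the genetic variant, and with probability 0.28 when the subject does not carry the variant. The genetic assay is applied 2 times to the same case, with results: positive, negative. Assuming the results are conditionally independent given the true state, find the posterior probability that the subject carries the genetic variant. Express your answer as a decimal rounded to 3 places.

Posterior P(H) ≈ 0.195

With H the event that the subject carries the genetic variant, the joint likelihood of the observed sequence is P(data|H) = 0.815·0.185 = 0.15077 and P(data|¬H) = 0.28·0.72 = 0.20160.
Bayes: P(H|data) = 0.245·0.15077 / (0.245·0.15077 + 0.755·0.20160) = 0.036940/0.18915 = 0.1953.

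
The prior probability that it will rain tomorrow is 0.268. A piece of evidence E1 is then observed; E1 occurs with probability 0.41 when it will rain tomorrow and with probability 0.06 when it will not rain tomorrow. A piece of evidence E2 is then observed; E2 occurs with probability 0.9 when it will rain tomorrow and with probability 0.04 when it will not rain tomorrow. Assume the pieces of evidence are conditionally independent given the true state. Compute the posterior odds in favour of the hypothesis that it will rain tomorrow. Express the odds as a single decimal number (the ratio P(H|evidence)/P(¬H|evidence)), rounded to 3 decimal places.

Posterior odds ≈ 56.291

Prior odds = 0.268/(1−0.268) = 0.36612. In log-odds, ln(0.36612) = -1.0048.
Add log likelihood ratios: ln(6.8333) + ln(22.500) = 5.0353.
Posterior log-odds = 4.0305, so posterior odds = exp(4.0305) = 56.291.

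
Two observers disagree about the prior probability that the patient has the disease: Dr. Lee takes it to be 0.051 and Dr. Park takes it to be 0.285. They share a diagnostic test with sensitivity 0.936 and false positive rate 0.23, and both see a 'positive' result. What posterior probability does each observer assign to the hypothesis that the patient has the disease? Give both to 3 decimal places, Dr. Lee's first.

The likelihood ratio for a 'positive' result is 0.936/0.23 = 4.0696.
Dr. Lee: prior odds 0.051/0.949 = 0.053741; posterior odds 0.21870; posterior probability 0.179.
Dr. Park: prior odds 0.285/0.715 = 0.39860; posterior odds 1.6221; posterior probability 0.619.

Dr. Lee: 0.179; Dr. Park: 0.619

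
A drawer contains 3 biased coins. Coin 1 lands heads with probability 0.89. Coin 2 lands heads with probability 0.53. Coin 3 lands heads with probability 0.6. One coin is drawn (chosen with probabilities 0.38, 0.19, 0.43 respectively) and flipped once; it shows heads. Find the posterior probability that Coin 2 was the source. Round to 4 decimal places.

P(heads|C1) = 0.89; P(heads|C2) = 0.53; P(heads|C3) = 0.6.
Prior × likelihood for each source: 0.38·0.89=0.3382, 0.19·0.53=0.1007, 0.43·0.6=0.2580. Summing gives P(heads) = 0.69690.
P(Coin 2 | heads) = 0.1007 / 0.69690 = 0.1445.

Posterior probability ≈ 0.1445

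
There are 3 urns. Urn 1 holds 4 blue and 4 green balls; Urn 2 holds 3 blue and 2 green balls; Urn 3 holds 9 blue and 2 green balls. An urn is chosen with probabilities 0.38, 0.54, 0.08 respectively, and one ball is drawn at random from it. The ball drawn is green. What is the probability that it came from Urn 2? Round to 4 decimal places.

Posterior probability ≈ 0.5136

Tabulate prior·likelihood by source: [1] prior 0.38, lik 0.5, product 0.1900; [2] prior 0.54, lik 0.4, product 0.2160; [3] prior 0.08, lik 0.1818, product 0.01455.
Normalizing constant = 0.42055; the posterior for Urn 2 is its product over the sum, 0.2160/0.42055 = 0.5136.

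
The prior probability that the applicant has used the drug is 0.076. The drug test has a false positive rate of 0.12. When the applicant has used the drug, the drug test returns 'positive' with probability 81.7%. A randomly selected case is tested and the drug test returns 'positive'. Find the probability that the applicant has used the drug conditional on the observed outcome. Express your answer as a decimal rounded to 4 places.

P(H | E) ≈ 0.3590

Write H for 'the applicant has used the drug'. Prior odds H:¬H = 0.076/0.924 = 0.082251. For the 'positive' outcome, the likelihood ratio is 0.817/0.12 = 6.8083.
Posterior odds = 0.082251 × 6.8083 = 0.55999, so P(H|E) = 0.55999/(1+0.55999) = 0.3590.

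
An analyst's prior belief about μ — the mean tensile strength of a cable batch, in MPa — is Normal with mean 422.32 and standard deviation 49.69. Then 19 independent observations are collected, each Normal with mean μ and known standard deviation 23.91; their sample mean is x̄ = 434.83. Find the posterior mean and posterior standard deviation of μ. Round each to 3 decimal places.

Posterior mean ≈ 434.679; posterior SD ≈ 5.452

Prior precision 1/τ₀² = 1/49.69² = 0.00040501; data precision n/σ² = 19/23.91² = 0.0332349.
Posterior precision = 0.00040501 + 0.0332349 = 0.0336399, giving posterior SD = 1/√0.0336399 = 5.452.
Posterior mean = (0.00040501·422.32 + 0.0332349·434.83) / 0.0336399 = 434.679.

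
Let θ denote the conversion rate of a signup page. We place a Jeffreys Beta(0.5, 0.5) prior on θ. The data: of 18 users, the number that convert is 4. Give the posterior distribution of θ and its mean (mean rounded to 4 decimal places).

Observing 4 successes and 14 failures updates Beta(0.5, 0.5) by adding the success and failure counts to the two shape parameters: α = 0.5+4 = 4.5, β = 0.5+14 = 14.5.
Posterior mean = α/(α+β) = 4.5/19 = 0.2368.

Posterior: Beta(4.5, 14.5); mean ≈ 0.2368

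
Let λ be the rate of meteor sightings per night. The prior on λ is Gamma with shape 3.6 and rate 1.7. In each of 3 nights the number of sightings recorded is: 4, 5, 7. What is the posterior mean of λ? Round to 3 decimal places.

Posterior mean ≈ 4.170

The Poisson likelihood adds the total count to the shape and the number of exposure periods to the rate. Here ∑xᵢ = 16 and n = 3, so shape 3.6→19.6 and rate 1.7→4.7.
E[λ | data] = 19.6/4.7 = 4.170.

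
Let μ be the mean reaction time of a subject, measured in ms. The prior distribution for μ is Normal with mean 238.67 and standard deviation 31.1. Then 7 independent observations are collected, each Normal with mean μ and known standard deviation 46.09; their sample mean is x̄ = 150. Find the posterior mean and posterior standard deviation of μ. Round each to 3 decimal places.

Posterior mean ≈ 171.177; posterior SD ≈ 15.198

With known σ, the Normal prior is conjugate. Weight on the data is w = (n/σ²)/(n/σ² + 1/τ₀²) = 0.00329522/(0.00329522+0.00103390) = 0.76118.
Posterior mean = w·x̄ + (1−w)·μ₀ = 0.76118·150 + 0.23882·238.67 = 171.177. Posterior variance = 1/(0.00329522+0.00103390) = 230.994, so SD = 15.198.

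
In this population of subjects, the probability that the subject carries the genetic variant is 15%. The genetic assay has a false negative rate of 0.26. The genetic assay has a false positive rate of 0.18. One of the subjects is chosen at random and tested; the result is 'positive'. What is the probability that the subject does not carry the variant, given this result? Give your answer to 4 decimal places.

Write H for 'the subject carries the genetic variant'. Prior odds H:¬H = 0.15/0.85 = 0.17647. For the 'positive' outcome, the likelihood ratio is 0.74/0.18 = 4.1111.
Posterior odds = 0.17647 × 4.1111 = 0.72549, so P(H|E) = 0.72549/(1+0.72549) = 0.4205. Then P(¬H|E) = 1 − 0.4205 = 0.5795.

P(¬H | E) ≈ 0.5795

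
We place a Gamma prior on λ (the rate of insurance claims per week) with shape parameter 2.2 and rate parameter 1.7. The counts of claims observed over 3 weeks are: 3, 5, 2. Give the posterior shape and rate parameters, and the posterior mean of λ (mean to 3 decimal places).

The Poisson likelihood adds the total count to the shape and the number of exposure periods to the rate. Here ∑xᵢ = 10 and n = 3, so shape 2.2→12.2 and rate 1.7→4.7.
E[λ | data] = 12.2/4.7 = 2.596.

Posterior: Gamma(shape=12.2, rate=4.7); mean ≈ 2.596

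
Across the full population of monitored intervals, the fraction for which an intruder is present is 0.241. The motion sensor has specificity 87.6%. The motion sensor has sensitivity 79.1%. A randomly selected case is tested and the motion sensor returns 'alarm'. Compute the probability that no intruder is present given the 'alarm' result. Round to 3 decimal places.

P(¬H | E) ≈ 0.331

Write H for 'an intruder is present'. Prior odds H:¬H = 0.241/0.759 = 0.31752. For the 'alarm' outcome, the likelihood ratio is 0.791/0.124 = 6.3790.
Posterior odds = 0.31752 × 6.3790 = 2.0255, so P(H|E) = 2.0255/(1+2.0255) = 0.669. Then P(¬H|E) = 1 − 0.669 = 0.331.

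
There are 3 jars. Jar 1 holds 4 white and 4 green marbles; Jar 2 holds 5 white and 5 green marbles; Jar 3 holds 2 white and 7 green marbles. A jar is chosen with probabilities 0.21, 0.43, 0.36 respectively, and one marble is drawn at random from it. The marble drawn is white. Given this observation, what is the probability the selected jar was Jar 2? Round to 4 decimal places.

Tabulate prior·likelihood by source: [1] prior 0.21, lik 0.5, product 0.1050; [2] prior 0.43, lik 0.5, product 0.2150; [3] prior 0.36, lik 0.2222, product 0.08000.
Normalizing constant = 0.40000; the posterior for Jar 2 is its product over the sum, 0.2150/0.40000 = 0.5375.

Posterior probability ≈ 0.5375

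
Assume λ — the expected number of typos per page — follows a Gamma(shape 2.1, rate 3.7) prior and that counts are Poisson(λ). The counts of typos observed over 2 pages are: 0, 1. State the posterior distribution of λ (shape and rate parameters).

Posterior: Gamma(shape=3.1, rate=5.7)

The Poisson likelihood adds the total count to the shape and the number of exposure periods to the rate. Here ∑xᵢ = 1 and n = 2, so shape 2.1→3.1 and rate 3.7→5.7.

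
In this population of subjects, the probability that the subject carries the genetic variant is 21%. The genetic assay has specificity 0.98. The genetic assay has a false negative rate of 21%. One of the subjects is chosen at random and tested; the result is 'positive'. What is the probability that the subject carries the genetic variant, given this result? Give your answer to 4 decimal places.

P(H | E) ≈ 0.9130

Let H be the event that the subject carries the genetic variant. P(H) = 0.21, so P(¬H) = 0.79. With E the 'positive' result, P(E|H) = 0.79 and P(E|¬H) = 0.02.
P(E) = 0.79·0.21 + 0.02·0.79 = 0.16590 + 0.015800 = 0.18170.
By Bayes' theorem, P(H|E) = 0.16590 / 0.18170 = 0.9130.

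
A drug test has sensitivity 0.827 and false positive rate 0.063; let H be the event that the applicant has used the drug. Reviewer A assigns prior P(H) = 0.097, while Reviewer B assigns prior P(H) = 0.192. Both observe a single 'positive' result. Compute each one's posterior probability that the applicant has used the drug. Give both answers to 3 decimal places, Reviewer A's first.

Reviewer A: 0.585; Reviewer B: 0.757

P('+'|H) = 0.827, P('+'|¬H) = 0.063.
Reviewer A: numerator 0.827·0.097 = 0.080219; evidence = 0.080219+0.063·0.903 = 0.13711; posterior = 0.585.
Reviewer B: numerator 0.827·0.192 = 0.15878; evidence = 0.15878+0.063·0.808 = 0.20969; posterior = 0.757.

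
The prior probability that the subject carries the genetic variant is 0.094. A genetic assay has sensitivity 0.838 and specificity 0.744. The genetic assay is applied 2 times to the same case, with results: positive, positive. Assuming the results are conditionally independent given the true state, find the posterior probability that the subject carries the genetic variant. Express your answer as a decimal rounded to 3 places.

Let H be the event that the subject carries the genetic variant; start with P(H) = 0.094. P('positive'|H) = 0.838, P('positive'|¬H) = 0.256.
Update on result 1 ('positive'): P(H) ← 0.838·0.0940 / (0.838·0.0940 + 0.256·0.9060) = 0.078772/0.31071 = 0.2535.
Update on result 2 ('positive'): P(H) ← 0.838·0.2535 / (0.838·0.2535 + 0.256·0.7465) = 0.21245/0.40355 = 0.5265.

Posterior P(H) ≈ 0.526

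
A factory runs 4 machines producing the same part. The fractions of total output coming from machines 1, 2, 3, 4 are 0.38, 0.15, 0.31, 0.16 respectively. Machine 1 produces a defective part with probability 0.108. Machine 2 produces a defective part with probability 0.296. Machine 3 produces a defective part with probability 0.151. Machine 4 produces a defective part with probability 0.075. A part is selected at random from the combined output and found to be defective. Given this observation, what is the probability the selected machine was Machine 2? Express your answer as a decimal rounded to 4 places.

P(defective|M1) = 0.108; P(defective|M2) = 0.296; P(defective|M3) = 0.151; P(defective|M4) = 0.075.
Prior × likelihood for each source: 0.38·0.108=0.04104, 0.15·0.296=0.04440, 0.31·0.151=0.04681, 0.16·0.075=0.01200. Summing gives P(defective) = 0.14425.
P(Machine 2 | defective) = 0.04440 / 0.14425 = 0.3078.

Posterior probability ≈ 0.3078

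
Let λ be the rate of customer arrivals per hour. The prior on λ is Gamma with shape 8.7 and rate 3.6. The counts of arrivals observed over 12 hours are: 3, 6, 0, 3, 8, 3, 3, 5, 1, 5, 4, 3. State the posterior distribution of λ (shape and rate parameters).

Posterior: Gamma(shape=52.7, rate=15.6)

Total count ∑xᵢ = 44 over n = 12 hours.
Gamma is conjugate to the Poisson likelihood: posterior is Gamma(shape = 8.7+44 = 52.7, rate = 3.6+12 = 15.6).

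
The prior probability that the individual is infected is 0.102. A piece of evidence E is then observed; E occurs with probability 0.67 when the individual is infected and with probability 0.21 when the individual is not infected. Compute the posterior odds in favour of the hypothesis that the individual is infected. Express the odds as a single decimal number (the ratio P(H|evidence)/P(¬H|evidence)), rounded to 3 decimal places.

Prior odds = 0.102/(1−0.102) = 0.11359. In log-odds, ln(0.11359) = -2.1752.
Add log likelihood ratio: ln(3.1905) = 1.1602.
Posterior log-odds = -1.0150, so posterior odds = exp(-1.0150) = 0.36239.

Posterior odds ≈ 0.362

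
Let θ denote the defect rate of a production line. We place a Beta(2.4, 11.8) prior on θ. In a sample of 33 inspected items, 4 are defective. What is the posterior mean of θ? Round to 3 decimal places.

Posterior mean ≈ 0.136

Observing 4 successes and 29 failures updates Beta(2.4, 11.8) by adding the success and failure counts to the two shape parameters: α = 2.4+4 = 6.4, β = 11.8+29 = 40.8.
E[θ | data] = 6.4/(6.4+40.8) = 0.136.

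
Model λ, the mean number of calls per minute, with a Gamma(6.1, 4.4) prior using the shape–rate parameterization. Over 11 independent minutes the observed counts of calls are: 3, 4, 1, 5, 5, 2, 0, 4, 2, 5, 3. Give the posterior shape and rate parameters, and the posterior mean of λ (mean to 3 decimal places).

The Poisson likelihood adds the total count to the shape and the number of exposure periods to the rate. Here ∑xᵢ = 34 and n = 11, so shape 6.1→40.1 and rate 4.4→15.4.
E[λ | data] = 40.1/15.4 = 2.604.

Posterior: Gamma(shape=40.1, rate=15.4); mean ≈ 2.604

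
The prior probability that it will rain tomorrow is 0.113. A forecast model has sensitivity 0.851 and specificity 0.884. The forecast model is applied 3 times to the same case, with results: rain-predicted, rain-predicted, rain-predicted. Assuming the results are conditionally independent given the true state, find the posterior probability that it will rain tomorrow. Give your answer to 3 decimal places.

Posterior P(H) ≈ 0.981

With H the event that it will rain tomorrow, the joint likelihood of the observed sequence is P(data|H) = 0.851·0.851·0.851 = 0.61630 and P(data|¬H) = 0.116·0.116·0.116 = 0.0015609.
Bayes: P(H|data) = 0.113·0.61630 / (0.113·0.61630 + 0.887·0.0015609) = 0.069641/0.071026 = 0.9805.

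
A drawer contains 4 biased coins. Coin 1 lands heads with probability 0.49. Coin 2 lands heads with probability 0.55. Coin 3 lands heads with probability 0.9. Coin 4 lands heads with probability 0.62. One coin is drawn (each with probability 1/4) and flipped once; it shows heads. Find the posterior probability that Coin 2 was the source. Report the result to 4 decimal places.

Posterior probability ≈ 0.2148

Tabulate prior·likelihood by source: [1] prior 0.25, lik 0.49, product 0.1225; [2] prior 0.25, lik 0.55, product 0.1375; [3] prior 0.25, lik 0.9, product 0.2250; [4] prior 0.25, lik 0.62, product 0.1550.
Normalizing constant = 0.64000; the posterior for Coin 2 is its product over the sum, 0.1375/0.64000 = 0.2148.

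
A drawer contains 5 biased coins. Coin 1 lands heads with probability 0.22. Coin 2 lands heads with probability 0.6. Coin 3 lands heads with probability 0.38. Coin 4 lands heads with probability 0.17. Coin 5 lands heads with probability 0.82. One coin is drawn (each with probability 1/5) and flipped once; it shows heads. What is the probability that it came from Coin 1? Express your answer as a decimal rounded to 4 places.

Tabulate prior·likelihood by source: [1] prior 0.2, lik 0.22, product 0.04400; [2] prior 0.2, lik 0.6, product 0.1200; [3] prior 0.2, lik 0.38, product 0.07600; [4] prior 0.2, lik 0.17, product 0.03400; [5] prior 0.2, lik 0.82, product 0.1640.
Normalizing constant = 0.43800; the posterior for Coin 1 is its product over the sum, 0.04400/0.43800 = 0.1005.

Posterior probability ≈ 0.1005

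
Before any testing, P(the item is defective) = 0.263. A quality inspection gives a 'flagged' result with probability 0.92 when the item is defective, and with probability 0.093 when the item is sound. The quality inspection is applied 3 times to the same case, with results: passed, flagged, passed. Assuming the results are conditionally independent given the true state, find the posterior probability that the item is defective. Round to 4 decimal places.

Posterior P(H) ≈ 0.0267

With H the event that the item is defective, the joint likelihood of the observed sequence is P(data|H) = 0.08·0.92·0.08 = 0.0058880 and P(data|¬H) = 0.907·0.093·0.907 = 0.076506.
Bayes: P(H|data) = 0.263·0.0058880 / (0.263·0.0058880 + 0.737·0.076506) = 0.0015485/0.057934 = 0.0267.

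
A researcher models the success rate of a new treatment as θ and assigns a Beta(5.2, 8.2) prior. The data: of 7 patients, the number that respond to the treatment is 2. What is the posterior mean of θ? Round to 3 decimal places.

The binomial likelihood is conjugate to the Beta prior: with 2 successes and 5 failures, the posterior is Beta(5.2+2, 8.2+5) = Beta(7.2, 13.2).
Posterior mean = α/(α+β) = 7.2/20.4 = 0.353.

Posterior mean ≈ 0.353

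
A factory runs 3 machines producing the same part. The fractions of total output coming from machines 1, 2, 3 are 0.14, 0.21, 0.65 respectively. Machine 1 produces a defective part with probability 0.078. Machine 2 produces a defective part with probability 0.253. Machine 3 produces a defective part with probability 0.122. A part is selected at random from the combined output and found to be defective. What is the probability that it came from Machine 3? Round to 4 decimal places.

Tabulate prior·likelihood by source: [1] prior 0.14, lik 0.078, product 0.01092; [2] prior 0.21, lik 0.253, product 0.05313; [3] prior 0.65, lik 0.122, product 0.07930.
Normalizing constant = 0.14335; the posterior for Machine 3 is its product over the sum, 0.07930/0.14335 = 0.5532.

Posterior probability ≈ 0.5532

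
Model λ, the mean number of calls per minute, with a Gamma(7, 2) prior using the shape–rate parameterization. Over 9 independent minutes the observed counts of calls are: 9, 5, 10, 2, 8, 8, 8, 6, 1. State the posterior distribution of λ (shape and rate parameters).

The Poisson likelihood adds the total count to the shape and the number of exposure periods to the rate. Here ∑xᵢ = 57 and n = 9, so shape 7→64 and rate 2→11.

Posterior: Gamma(shape=64, rate=11)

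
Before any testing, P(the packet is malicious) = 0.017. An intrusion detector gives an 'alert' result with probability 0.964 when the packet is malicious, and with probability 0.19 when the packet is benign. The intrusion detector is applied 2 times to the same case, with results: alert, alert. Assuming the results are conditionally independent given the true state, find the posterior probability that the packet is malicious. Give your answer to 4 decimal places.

Posterior P(H) ≈ 0.3080

Let H be the event that the packet is malicious; start with P(H) = 0.017. P('alert'|H) = 0.964, P('alert'|¬H) = 0.19.
Update on result 1 ('alert'): P(H) ← 0.964·0.0170 / (0.964·0.0170 + 0.19·0.9830) = 0.016388/0.20316 = 0.0807.
Update on result 2 ('alert'): P(H) ← 0.964·0.0807 / (0.964·0.0807 + 0.19·0.9193) = 0.077762/0.25244 = 0.3080.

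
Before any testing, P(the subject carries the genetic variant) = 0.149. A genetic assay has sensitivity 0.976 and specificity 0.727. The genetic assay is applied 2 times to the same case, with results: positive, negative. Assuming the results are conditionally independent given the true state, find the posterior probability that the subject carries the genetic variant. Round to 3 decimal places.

Posterior P(H) ≈ 0.020

Let H be the event that the subject carries the genetic variant; start with P(H) = 0.149. P('positive'|H) = 0.976, P('positive'|¬H) = 0.273.
Update on result 1 ('positive'): P(H) ← 0.976·0.1490 / (0.976·0.1490 + 0.273·0.8510) = 0.14542/0.37775 = 0.3850.
Update on result 2 ('negative'): P(H) ← 0.024·0.3850 / (0.024·0.3850 + 0.727·0.6150) = 0.0092395/0.45636 = 0.0202.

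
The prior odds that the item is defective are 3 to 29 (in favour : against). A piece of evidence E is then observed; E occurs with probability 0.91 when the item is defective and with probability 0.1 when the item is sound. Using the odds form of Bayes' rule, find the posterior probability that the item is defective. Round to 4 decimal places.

Posterior probability ≈ 0.4849

Prior odds = 3/29 = 0.10345.
Likelihood ratio for E = 0.91/0.1 = 9.1000.
Posterior odds = prior odds × LR = 0.94138.
Posterior probability = odds/(1+odds) = 0.94138/1.9414 = 0.4849.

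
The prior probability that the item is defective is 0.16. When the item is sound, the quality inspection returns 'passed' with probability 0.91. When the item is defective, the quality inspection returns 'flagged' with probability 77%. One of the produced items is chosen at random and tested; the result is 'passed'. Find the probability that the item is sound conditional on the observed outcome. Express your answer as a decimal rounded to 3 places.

P(¬H | E) ≈ 0.954

Write H for 'the item is defective'. Prior odds H:¬H = 0.16/0.84 = 0.19048. For the 'passed' outcome, the likelihood ratio is 0.23/0.91 = 0.25275.
Posterior odds = 0.19048 × 0.25275 = 0.048142, so P(H|E) = 0.048142/(1+0.048142) = 0.046. Then P(¬H|E) = 1 − 0.046 = 0.954.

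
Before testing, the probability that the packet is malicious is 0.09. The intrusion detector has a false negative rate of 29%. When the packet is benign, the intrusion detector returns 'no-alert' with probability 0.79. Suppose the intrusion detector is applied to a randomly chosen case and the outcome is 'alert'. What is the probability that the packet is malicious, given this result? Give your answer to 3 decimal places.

P(H | E) ≈ 0.251

Let H be the event that the packet is malicious. P(H) = 0.09, so P(¬H) = 0.91. With E the 'alert' result, P(E|H) = 0.71 and P(E|¬H) = 0.21.
P(E) = 0.71·0.09 + 0.21·0.91 = 0.063900 + 0.19110 = 0.25500.
By Bayes' theorem, P(H|E) = 0.063900 / 0.25500 = 0.251.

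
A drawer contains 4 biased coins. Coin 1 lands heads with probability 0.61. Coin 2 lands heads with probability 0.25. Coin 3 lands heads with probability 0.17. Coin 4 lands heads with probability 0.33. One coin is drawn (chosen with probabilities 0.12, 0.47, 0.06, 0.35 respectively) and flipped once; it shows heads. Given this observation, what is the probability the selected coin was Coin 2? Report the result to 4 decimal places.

P(heads|C1) = 0.61; P(heads|C2) = 0.25; P(heads|C3) = 0.17; P(heads|C4) = 0.33.
Prior × likelihood for each source: 0.12·0.61=0.07320, 0.47·0.25=0.1175, 0.06·0.17=0.01020, 0.35·0.33=0.1155. Summing gives P(heads) = 0.31640.
P(Coin 2 | heads) = 0.1175 / 0.31640 = 0.3714.

Posterior probability ≈ 0.3714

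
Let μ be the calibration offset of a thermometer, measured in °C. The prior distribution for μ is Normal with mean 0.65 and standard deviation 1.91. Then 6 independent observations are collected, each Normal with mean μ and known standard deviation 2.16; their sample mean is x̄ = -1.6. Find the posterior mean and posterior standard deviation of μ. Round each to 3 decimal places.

Posterior mean ≈ -1.205; posterior SD ≈ 0.801

With known σ, the Normal prior is conjugate. Weight on the data is w = (n/σ²)/(n/σ² + 1/τ₀²) = 1.28601/(1.28601+0.274115) = 0.82430.
Posterior mean = w·x̄ + (1−w)·μ₀ = 0.82430·-1.6 + 0.17570·0.65 = -1.205. Posterior variance = 1/(1.28601+0.274115) = 0.640975, so SD = 0.801.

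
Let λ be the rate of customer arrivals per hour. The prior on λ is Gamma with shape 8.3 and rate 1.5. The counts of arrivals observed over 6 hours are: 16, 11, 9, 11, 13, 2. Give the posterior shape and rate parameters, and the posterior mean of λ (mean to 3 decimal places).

Total count ∑xᵢ = 62 over n = 6 hours.
Gamma is conjugate to the Poisson likelihood: posterior is Gamma(shape = 8.3+62 = 70.3, rate = 1.5+6 = 7.5).
E[λ | data] = 70.3/7.5 = 9.373.

Posterior: Gamma(shape=70.3, rate=7.5); mean ≈ 9.373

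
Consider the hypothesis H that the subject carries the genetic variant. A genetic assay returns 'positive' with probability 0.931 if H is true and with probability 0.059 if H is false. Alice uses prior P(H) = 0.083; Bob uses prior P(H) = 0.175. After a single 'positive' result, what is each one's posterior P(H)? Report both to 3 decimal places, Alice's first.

The likelihood ratio for a 'positive' result is 0.931/0.059 = 15.780.
Alice: prior odds 0.083/0.917 = 0.090513; posterior odds 1.4283; posterior probability 0.588.
Bob: prior odds 0.175/0.825 = 0.21212; posterior odds 3.3472; posterior probability 0.770.

Alice: 0.588; Bob: 0.770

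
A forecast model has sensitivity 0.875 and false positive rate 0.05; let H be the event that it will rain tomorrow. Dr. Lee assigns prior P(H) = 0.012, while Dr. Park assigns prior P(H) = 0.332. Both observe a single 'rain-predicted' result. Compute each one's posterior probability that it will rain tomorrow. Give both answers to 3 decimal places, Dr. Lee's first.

The likelihood ratio for a 'rain-predicted' result is 0.875/0.05 = 17.500.
Dr. Lee: prior odds 0.012/0.988 = 0.012146; posterior odds 0.21255; posterior probability 0.175.
Dr. Park: prior odds 0.332/0.668 = 0.49701; posterior odds 8.6976; posterior probability 0.897.

Dr. Lee: 0.175; Dr. Park: 0.897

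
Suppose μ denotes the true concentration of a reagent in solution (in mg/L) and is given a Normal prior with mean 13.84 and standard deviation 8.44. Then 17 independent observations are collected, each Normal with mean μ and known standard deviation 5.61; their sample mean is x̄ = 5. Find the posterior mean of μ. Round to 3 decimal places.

With known σ, the Normal prior is conjugate. Weight on the data is w = (n/σ²)/(n/σ² + 1/τ₀²) = 0.540161/(0.540161+0.0140383) = 0.97467.
Posterior mean = w·x̄ + (1−w)·μ₀ = 0.97467·5 + 0.025331·13.84 = 5.224.

Posterior mean ≈ 5.224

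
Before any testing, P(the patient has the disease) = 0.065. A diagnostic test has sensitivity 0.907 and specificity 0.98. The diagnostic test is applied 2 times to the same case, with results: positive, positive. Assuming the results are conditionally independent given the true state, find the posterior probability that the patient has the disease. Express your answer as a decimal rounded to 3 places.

Posterior P(H) ≈ 0.993

Let H be the event that the patient has the disease; start with P(H) = 0.065. P('positive'|H) = 0.907, P('positive'|¬H) = 0.02.
Update on result 1 ('positive'): P(H) ← 0.907·0.0650 / (0.907·0.0650 + 0.02·0.9350) = 0.058955/0.077655 = 0.7592.
Update on result 2 ('positive'): P(H) ← 0.907·0.7592 / (0.907·0.7592 + 0.02·0.2408) = 0.68859/0.69340 = 0.9931.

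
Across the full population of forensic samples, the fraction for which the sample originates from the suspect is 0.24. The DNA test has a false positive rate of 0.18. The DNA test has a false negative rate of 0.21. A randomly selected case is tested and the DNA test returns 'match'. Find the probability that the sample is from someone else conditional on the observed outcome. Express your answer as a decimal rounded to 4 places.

Let H be the event that the sample originates from the suspect. P(H) = 0.24, so P(¬H) = 0.76. With E the 'match' result, P(E|H) = 0.79 and P(E|¬H) = 0.18.
P(E) = 0.79·0.24 + 0.18·0.76 = 0.18960 + 0.13680 = 0.32640.
By Bayes' theorem, P(H|E) = 0.18960 / 0.32640 = 0.5809. Hence P(¬H|E) = 1 − 0.5809 = 0.4191.

P(¬H | E) ≈ 0.4191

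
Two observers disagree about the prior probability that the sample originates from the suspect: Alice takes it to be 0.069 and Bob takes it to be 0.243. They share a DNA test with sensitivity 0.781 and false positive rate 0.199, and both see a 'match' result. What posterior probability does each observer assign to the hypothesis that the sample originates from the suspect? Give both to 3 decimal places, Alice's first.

The likelihood ratio for a 'match' result is 0.781/0.199 = 3.9246.
Alice: prior odds 0.069/0.931 = 0.074114; posterior odds 0.29087; posterior probability 0.225.
Bob: prior odds 0.243/0.757 = 0.32100; posterior odds 1.2598; posterior probability 0.557.

Alice: 0.225; Bob: 0.557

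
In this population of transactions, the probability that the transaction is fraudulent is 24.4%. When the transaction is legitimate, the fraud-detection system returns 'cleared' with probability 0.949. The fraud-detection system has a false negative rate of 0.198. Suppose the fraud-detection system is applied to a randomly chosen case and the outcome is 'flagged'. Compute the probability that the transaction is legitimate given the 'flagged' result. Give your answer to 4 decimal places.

Write H for 'the transaction is fraudulent'. Prior odds H:¬H = 0.244/0.756 = 0.32275. For the 'flagged' outcome, the likelihood ratio is 0.802/0.051 = 15.725.
Posterior odds = 0.32275 × 15.725 = 5.0754, so P(H|E) = 5.0754/(1+5.0754) = 0.8354. Then P(¬H|E) = 1 − 0.8354 = 0.1646.

P(¬H | E) ≈ 0.1646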